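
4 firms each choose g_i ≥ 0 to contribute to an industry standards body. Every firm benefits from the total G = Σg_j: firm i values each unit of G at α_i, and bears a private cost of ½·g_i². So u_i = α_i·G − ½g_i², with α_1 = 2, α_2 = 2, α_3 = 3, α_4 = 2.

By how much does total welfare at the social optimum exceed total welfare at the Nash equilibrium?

91.5

Firm i's FOC: ∂u_i/∂g_i = α_i − g_i = 0, so g_i* = α_i.
NE contributions = (2, 2, 3, 2); G = 9.
W^NE = (Σα)·G − ½Σα_i² = 9² − ½·21 = 70.5.
Planner sets g_i = Σα_j = 9 for every i, so G^SO = 4·9 = 36.
W^SO = (Σα)·G^SO − ½·4·(Σα)² = (4/2)·9² = 162.
Deadweight loss = W^SO − W^NE = 91.5.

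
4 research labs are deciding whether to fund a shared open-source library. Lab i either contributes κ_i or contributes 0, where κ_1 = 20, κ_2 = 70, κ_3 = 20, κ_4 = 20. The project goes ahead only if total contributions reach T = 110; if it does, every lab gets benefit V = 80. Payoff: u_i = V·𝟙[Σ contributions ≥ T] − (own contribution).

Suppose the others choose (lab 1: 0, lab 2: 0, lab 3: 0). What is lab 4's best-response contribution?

Others' total = 0. Even contributing 20 gives 20 < 110: no benefit either way.
Best response: 0.

0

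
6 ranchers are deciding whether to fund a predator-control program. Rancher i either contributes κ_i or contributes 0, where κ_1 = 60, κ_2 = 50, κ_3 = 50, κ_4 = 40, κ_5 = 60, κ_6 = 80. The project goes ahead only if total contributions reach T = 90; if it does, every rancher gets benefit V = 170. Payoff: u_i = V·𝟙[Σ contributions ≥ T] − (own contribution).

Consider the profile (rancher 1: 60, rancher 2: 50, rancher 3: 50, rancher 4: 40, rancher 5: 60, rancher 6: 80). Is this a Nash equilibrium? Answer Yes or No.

Total = 340 ≥ 90: provided.
Rancher 1 (pledges 60, payoff 110): dropping to 0 → total 280, payoff 170. Profitable deviation.

No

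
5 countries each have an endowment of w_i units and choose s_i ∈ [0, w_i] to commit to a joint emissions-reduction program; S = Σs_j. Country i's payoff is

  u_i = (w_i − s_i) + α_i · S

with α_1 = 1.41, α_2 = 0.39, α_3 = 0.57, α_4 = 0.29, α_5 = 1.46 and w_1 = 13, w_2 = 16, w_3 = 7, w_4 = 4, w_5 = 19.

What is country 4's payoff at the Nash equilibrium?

13.28

∂u_i/∂s_i = α_i − 1, so country i contributes w_i if α_i > 1, else 0.
α_i > 1 for i ∈ {1, 5}; NE contributions (13, 0, 0, 0, 19), S = 32.
u_4 = (4 − 0) + 0.29·32 = 13.28.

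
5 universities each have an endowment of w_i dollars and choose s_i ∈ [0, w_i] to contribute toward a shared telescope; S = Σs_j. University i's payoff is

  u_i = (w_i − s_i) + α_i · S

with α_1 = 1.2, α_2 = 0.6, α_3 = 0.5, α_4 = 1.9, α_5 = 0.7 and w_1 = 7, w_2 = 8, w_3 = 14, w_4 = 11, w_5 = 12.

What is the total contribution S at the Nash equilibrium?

∂u_i/∂s_i = α_i − 1, so university i contributes w_i if α_i > 1, else 0.
α_i > 1 for i ∈ {1, 4}; NE contributions (7, 0, 0, 11, 0), S = 18.

18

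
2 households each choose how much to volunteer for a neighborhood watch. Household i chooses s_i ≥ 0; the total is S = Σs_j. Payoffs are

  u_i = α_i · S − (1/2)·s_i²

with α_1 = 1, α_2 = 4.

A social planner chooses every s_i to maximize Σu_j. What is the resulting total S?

Planner FOC: ∂(Σu_j)/∂s_i = (Σα_j) − s_i = 0, so s_i^SO = Σα_j = 5 for every i; S^SO = 10.

10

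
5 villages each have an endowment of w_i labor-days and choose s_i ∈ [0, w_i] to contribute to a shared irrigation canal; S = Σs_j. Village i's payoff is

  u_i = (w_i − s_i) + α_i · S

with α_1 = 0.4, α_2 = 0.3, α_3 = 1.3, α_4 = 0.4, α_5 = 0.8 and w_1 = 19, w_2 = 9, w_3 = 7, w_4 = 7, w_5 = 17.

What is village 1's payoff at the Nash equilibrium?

21.8

∂u_i/∂s_i = α_i − 1, so village i contributes w_i if α_i > 1, else 0.
α_i > 1 for i ∈ {3}; NE contributions (0, 0, 7, 0, 0), S = 7.
u_1 = (19 − 0) + 0.4·7 = 21.8.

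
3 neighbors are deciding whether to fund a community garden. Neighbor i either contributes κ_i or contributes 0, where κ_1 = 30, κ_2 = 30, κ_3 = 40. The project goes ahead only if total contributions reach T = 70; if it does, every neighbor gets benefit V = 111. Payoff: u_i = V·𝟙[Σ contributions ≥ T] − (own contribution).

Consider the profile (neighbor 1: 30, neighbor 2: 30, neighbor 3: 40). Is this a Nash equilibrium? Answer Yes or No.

Total = 100 ≥ 70: provided.
Neighbor 1 (pledges 30, payoff 81): dropping to 0 → total 70, payoff 111. Profitable deviation.

No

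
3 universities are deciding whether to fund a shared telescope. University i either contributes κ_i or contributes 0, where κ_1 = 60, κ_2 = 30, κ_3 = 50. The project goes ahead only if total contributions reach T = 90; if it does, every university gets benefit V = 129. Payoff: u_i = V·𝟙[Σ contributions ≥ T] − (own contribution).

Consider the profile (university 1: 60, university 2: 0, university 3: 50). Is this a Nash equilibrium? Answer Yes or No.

Yes

Total = 110 ≥ 90: provided.
University 1 (pledges 60, payoff 69): dropping to 0 → total 50, payoff 0. No gain.
University 2 (pledges 0, payoff 129): pledging 30 → total 140, payoff 99. No gain.
University 3 (pledges 50, payoff 79): dropping to 0 → total 60, payoff 0. No gain.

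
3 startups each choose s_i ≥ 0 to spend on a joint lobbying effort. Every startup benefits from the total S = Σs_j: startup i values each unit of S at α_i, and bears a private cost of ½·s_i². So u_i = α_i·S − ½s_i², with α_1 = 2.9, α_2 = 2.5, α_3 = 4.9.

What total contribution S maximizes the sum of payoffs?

Planner FOC: ∂(Σu_j)/∂s_i = (Σα_j) − s_i = 0, so s_i^SO = Σα_j = 10.3 for every i; S^SO = 30.9.

30.9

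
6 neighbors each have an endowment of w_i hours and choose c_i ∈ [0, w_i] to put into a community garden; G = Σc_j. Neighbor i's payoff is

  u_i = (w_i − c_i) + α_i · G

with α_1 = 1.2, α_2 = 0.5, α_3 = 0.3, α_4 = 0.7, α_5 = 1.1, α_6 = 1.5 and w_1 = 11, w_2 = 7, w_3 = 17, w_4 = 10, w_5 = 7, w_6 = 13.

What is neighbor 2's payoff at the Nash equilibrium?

22.5

∂u_i/∂c_i = α_i − 1, so neighbor i contributes w_i if α_i > 1, else 0.
α_i > 1 for i ∈ {1, 5, 6}; NE contributions (11, 0, 0, 0, 7, 13), G = 31.
u_2 = (7 − 0) + 0.5·31 = 22.5.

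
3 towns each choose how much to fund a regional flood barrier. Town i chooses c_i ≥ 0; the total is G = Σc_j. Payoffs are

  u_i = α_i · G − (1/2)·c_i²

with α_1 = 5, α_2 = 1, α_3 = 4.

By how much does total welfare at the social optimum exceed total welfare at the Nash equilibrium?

Town i's FOC: ∂u_i/∂c_i = α_i − c_i = 0, so c_i* = α_i.
NE contributions = (5, 1, 4); G = 10.
W^NE = (Σα)·G − ½Σα_i² = 10² − ½·42 = 79.
Planner sets c_i = Σα_j = 10 for every i, so G^SO = 3·10 = 30.
W^SO = (Σα)·G^SO − ½·3·(Σα)² = (3/2)·10² = 150.
Deadweight loss = W^SO − W^NE = 71.

71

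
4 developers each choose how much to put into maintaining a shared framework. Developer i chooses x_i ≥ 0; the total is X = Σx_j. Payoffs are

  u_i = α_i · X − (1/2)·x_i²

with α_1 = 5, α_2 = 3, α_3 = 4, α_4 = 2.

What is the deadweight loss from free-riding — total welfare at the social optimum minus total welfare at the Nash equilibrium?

Developer i's FOC: ∂u_i/∂x_i = α_i − x_i = 0, so x_i* = α_i.
NE contributions = (5, 3, 4, 2); X = 14.
W^NE = (Σα)·X − ½Σα_i² = 14² − ½·54 = 169.
Planner sets x_i = Σα_j = 14 for every i, so X^SO = 4·14 = 56.
W^SO = (Σα)·X^SO − ½·4·(Σα)² = (4/2)·14² = 392.
Deadweight loss = W^SO − W^NE = 223.

223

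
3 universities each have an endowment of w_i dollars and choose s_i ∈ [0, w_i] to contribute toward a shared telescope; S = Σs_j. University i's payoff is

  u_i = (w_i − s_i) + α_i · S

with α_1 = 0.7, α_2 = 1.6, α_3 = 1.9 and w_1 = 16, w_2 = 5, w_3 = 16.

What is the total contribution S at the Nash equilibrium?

21

∂u_i/∂s_i = α_i − 1, so university i contributes w_i if α_i > 1, else 0.
α_i > 1 for i ∈ {2, 3}; NE contributions (0, 5, 16), S = 21.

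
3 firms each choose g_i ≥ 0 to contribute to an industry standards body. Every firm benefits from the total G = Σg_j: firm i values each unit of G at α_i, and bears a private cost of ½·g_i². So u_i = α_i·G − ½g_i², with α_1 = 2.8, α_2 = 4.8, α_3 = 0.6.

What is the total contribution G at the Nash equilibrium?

8.2

Firm i's FOC: ∂u_i/∂g_i = α_i − g_i = 0, so g_i* = α_i.
NE contributions = (2.8, 4.8, 0.6); G = 8.2.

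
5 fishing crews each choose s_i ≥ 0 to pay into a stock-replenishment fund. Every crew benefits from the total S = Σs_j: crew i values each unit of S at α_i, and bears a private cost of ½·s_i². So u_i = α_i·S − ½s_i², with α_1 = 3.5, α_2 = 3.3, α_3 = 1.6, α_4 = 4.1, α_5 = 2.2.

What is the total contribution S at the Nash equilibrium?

Crew i's FOC: ∂u_i/∂s_i = α_i − s_i = 0, so s_i* = α_i.
NE contributions = (3.5, 3.3, 1.6, 4.1, 2.2); S = 14.7.

14.7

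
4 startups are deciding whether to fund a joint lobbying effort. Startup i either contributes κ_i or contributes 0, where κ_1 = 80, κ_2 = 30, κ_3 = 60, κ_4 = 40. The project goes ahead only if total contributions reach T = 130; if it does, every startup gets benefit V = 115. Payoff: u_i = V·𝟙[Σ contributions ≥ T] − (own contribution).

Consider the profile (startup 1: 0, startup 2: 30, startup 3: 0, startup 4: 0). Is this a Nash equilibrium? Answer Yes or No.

No

Total = 30 < 130: not provided.
Startup 1 (pledges 0, payoff 0): pledging 80 → total 110, payoff -80. No gain.
Startup 2 (pledges 30, payoff -30): dropping to 0 → total 0, payoff 0. Profitable deviation.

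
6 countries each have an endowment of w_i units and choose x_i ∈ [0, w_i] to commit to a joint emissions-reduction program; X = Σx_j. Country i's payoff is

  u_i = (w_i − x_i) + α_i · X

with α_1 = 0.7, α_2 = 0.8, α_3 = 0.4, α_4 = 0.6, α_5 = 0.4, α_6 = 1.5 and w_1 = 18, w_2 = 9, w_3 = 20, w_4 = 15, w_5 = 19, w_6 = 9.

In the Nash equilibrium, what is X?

9

∂u_i/∂x_i = α_i − 1, so country i contributes w_i if α_i > 1, else 0.
α_i > 1 for i ∈ {6}; NE contributions (0, 0, 0, 0, 0, 9), X = 9.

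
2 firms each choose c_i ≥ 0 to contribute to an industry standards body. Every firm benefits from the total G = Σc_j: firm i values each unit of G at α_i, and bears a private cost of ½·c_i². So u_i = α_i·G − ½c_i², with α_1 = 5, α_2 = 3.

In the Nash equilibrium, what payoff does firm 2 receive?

Firm i's FOC: ∂u_i/∂c_i = α_i − c_i = 0, so c_i* = α_i.
NE contributions = (5, 3); G = 8.
u_2 = α_2·G − ½·(c_2)² = 3·8 − ½·3² = 19.5.

19.5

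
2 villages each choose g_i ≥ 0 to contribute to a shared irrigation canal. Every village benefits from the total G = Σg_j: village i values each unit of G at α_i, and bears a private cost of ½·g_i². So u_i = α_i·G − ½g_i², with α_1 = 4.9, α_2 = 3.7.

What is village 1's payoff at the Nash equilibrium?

Village i's FOC: ∂u_i/∂g_i = α_i − g_i = 0, so g_i* = α_i.
NE contributions = (4.9, 3.7); G = 8.6.
u_1 = α_1·G − ½·(g_1)² = 4.9·8.6 − ½·4.9² = 30.135.

30.135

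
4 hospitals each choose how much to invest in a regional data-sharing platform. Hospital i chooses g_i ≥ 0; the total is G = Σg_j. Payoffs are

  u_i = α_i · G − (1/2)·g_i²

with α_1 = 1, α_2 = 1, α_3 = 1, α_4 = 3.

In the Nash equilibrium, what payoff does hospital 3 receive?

5.5

Hospital i's FOC: ∂u_i/∂g_i = α_i − g_i = 0, so g_i* = α_i.
NE contributions = (1, 1, 1, 3); G = 6.
u_3 = α_3·G − ½·(g_3)² = 1·6 − ½·1² = 5.5.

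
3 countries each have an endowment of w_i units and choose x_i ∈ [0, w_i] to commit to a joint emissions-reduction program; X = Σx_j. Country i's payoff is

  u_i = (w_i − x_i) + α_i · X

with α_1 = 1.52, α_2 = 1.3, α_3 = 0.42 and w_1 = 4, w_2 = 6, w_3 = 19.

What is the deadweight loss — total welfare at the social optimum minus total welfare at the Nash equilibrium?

∂u_i/∂x_i = α_i − 1, so country i contributes w_i if α_i > 1, else 0.
α_i > 1 for i ∈ {1, 2}; NE contributions (4, 6, 0), X = 10.
W^NE = Σw_i − X^NE + (Σα_i)·X^NE = 29 + 2.24·10 = 51.4.
Planner: ∂(Σu_j)/∂x_i = Σα_j − 1 = 2.24 > 0, so everyone contributes w_i; X^SO = 29, W^SO = 29 + 2.24·29 = 93.96.
Deadweight loss = 42.56.

42.56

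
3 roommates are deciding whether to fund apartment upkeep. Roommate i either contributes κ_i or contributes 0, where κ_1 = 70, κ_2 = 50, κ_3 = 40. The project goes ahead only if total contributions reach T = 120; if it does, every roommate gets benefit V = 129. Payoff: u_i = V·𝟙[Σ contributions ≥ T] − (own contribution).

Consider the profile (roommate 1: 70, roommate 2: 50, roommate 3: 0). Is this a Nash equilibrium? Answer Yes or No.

Yes

Total = 120 ≥ 120: provided.
Roommate 1 (pledges 70, payoff 59): dropping to 0 → total 50, payoff 0. No gain.
Roommate 2 (pledges 50, payoff 79): dropping to 0 → total 70, payoff 0. No gain.
Roommate 3 (pledges 0, payoff 129): pledging 40 → total 160, payoff 89. No gain.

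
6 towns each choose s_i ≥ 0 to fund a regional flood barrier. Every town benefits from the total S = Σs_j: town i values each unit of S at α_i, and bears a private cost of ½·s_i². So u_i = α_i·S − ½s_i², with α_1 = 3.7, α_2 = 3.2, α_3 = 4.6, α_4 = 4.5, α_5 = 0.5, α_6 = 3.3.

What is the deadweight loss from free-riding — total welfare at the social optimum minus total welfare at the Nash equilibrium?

Town i's FOC: ∂u_i/∂s_i = α_i − s_i = 0, so s_i* = α_i.
NE contributions = (3.7, 3.2, 4.6, 4.5, 0.5, 3.3); S = 19.8.
W^NE = (Σα)·S − ½Σα_i² = 19.8² − ½·76.48 = 353.8.
Planner sets s_i = Σα_j = 19.8 for every i, so S^SO = 6·19.8 = 118.8.
W^SO = (Σα)·S^SO − ½·6·(Σα)² = (6/2)·19.8² = 1176.12.
Deadweight loss = W^SO − W^NE = 822.32.

822.32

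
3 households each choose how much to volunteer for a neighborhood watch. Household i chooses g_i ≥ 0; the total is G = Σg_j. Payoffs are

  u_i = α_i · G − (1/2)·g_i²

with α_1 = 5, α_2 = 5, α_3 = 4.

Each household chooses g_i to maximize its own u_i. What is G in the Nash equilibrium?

14

Household i's FOC: ∂u_i/∂g_i = α_i − g_i = 0, so g_i* = α_i.
NE contributions = (5, 5, 4); G = 14.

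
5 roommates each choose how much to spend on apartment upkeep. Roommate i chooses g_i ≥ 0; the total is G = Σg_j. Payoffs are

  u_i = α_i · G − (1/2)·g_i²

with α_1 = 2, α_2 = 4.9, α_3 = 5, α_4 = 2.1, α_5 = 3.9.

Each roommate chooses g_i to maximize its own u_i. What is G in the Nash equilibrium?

Roommate i's FOC: ∂u_i/∂g_i = α_i − g_i = 0, so g_i* = α_i.
NE contributions = (2, 4.9, 5, 2.1, 3.9); G = 17.9.

17.9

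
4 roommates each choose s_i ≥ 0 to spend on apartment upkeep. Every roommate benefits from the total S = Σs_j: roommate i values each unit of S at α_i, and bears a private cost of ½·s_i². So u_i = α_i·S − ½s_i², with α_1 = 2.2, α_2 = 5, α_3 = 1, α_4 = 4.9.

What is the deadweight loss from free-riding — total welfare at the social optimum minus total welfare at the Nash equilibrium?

199.035

Roommate i's FOC: ∂u_i/∂s_i = α_i − s_i = 0, so s_i* = α_i.
NE contributions = (2.2, 5, 1, 4.9); S = 13.1.
W^NE = (Σα)·S − ½Σα_i² = 13.1² − ½·54.85 = 144.185.
Planner sets s_i = Σα_j = 13.1 for every i, so S^SO = 4·13.1 = 52.4.
W^SO = (Σα)·S^SO − ½·4·(Σα)² = (4/2)·13.1² = 343.22.
Deadweight loss = W^SO − W^NE = 199.035.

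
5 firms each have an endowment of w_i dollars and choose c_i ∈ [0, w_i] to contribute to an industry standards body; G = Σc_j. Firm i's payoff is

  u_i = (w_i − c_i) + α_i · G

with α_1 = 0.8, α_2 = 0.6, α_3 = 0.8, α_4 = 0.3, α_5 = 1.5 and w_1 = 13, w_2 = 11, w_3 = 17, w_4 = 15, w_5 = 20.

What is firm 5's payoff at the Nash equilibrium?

∂u_i/∂c_i = α_i − 1, so firm i contributes w_i if α_i > 1, else 0.
α_i > 1 for i ∈ {5}; NE contributions (0, 0, 0, 0, 20), G = 20.
u_5 = (20 − 20) + 1.5·20 = 30.

30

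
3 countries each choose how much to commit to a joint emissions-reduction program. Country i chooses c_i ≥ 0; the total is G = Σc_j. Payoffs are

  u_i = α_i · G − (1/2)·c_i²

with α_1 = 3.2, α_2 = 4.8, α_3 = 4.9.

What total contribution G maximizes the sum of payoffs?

38.7

Planner FOC: ∂(Σu_j)/∂c_i = (Σα_j) − c_i = 0, so c_i^SO = Σα_j = 12.9 for every i; G^SO = 38.7.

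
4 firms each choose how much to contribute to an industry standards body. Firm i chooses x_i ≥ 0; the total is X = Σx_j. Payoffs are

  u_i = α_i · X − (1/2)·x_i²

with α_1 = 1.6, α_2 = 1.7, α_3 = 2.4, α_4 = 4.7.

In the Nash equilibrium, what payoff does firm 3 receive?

Firm i's FOC: ∂u_i/∂x_i = α_i − x_i = 0, so x_i* = α_i.
NE contributions = (1.6, 1.7, 2.4, 4.7); X = 10.4.
u_3 = α_3·X − ½·(x_3)² = 2.4·10.4 − ½·2.4² = 22.08.

22.08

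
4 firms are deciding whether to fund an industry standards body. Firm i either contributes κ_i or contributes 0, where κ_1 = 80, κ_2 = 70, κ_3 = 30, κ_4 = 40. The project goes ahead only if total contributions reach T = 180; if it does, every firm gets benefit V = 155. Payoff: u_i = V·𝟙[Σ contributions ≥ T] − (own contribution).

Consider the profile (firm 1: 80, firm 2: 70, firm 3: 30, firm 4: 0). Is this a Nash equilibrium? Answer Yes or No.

Total = 180 ≥ 180: provided.
Firm 1 (pledges 80, payoff 75): dropping to 0 → total 100, payoff 0. No gain.
Firm 2 (pledges 70, payoff 85): dropping to 0 → total 110, payoff 0. No gain.
Firm 3 (pledges 30, payoff 125): dropping to 0 → total 150, payoff 0. No gain.
Firm 4 (pledges 0, payoff 155): pledging 40 → total 220, payoff 115. No gain.

Yes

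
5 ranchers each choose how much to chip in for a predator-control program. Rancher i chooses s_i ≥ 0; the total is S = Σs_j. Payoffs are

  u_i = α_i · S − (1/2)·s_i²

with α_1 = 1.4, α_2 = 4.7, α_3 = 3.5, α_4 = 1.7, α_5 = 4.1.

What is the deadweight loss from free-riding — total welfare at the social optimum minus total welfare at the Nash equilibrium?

Rancher i's FOC: ∂u_i/∂s_i = α_i − s_i = 0, so s_i* = α_i.
NE contributions = (1.4, 4.7, 3.5, 1.7, 4.1); S = 15.4.
W^NE = (Σα)·S − ½Σα_i² = 15.4² − ½·56 = 209.16.
Planner sets s_i = Σα_j = 15.4 for every i, so S^SO = 5·15.4 = 77.
W^SO = (Σα)·S^SO − ½·5·(Σα)² = (5/2)·15.4² = 592.9.
Deadweight loss = W^SO − W^NE = 383.74.

383.74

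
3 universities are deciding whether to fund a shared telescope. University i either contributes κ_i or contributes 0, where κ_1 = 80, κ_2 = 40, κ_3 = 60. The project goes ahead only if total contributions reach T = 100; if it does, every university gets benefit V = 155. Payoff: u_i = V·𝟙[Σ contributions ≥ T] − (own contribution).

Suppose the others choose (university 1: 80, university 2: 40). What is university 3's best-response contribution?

0

Others' total = 120 ≥ 100; contributing adds cost 60 for no extra benefit.
Best response: 0.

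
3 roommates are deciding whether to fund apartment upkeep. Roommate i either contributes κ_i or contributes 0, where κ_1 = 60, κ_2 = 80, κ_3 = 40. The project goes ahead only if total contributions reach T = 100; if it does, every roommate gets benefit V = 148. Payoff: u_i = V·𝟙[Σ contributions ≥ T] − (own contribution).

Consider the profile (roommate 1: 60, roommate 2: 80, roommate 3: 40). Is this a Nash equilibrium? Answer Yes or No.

Total = 180 ≥ 100: provided.
Roommate 1 (pledges 60, payoff 88): dropping to 0 → total 120, payoff 148. Profitable deviation.

No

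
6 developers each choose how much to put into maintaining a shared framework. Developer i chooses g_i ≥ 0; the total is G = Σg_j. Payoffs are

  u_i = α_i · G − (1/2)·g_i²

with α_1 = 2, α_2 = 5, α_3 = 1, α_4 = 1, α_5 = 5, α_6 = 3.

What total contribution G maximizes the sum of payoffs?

102

Planner FOC: ∂(Σu_j)/∂g_i = (Σα_j) − g_i = 0, so g_i^SO = Σα_j = 17 for every i; G^SO = 102.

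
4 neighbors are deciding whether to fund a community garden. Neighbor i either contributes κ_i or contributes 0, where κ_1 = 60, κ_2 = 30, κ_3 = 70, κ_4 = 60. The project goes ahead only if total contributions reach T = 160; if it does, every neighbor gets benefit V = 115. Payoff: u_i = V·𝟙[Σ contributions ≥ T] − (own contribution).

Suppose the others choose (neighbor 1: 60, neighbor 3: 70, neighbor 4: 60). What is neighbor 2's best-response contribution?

0

Others' total = 190 ≥ 160; contributing adds cost 30 for no extra benefit.
Best response: 0.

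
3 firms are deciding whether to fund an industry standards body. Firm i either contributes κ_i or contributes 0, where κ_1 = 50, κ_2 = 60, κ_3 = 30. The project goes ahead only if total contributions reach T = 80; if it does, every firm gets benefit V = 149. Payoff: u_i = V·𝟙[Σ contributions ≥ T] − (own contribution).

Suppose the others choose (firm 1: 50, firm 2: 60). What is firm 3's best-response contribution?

Others' total = 110 ≥ 80; contributing adds cost 30 for no extra benefit.
Best response: 0.

0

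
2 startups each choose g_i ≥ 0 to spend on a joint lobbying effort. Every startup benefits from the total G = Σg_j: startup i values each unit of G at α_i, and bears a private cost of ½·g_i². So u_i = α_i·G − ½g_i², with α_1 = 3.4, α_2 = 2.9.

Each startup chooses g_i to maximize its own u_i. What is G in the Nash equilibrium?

6.3

Startup i's FOC: ∂u_i/∂g_i = α_i − g_i = 0, so g_i* = α_i.
NE contributions = (3.4, 2.9); G = 6.3.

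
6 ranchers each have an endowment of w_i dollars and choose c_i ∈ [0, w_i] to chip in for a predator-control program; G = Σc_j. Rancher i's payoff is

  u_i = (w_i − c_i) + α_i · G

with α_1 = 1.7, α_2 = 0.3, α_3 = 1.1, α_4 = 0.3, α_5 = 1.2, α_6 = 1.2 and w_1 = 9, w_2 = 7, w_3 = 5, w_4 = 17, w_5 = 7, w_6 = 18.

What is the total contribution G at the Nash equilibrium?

∂u_i/∂c_i = α_i − 1, so rancher i contributes w_i if α_i > 1, else 0.
α_i > 1 for i ∈ {1, 3, 5, 6}; NE contributions (9, 0, 5, 0, 7, 18), G = 39.

39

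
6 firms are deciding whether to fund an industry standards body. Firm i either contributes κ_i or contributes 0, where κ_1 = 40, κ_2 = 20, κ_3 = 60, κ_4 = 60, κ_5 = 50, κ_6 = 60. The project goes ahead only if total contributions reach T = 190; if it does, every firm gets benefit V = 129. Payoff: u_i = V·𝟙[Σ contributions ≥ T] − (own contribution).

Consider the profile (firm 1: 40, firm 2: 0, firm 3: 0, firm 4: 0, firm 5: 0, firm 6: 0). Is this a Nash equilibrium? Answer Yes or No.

Total = 40 < 190: not provided.
Firm 1 (pledges 40, payoff -40): dropping to 0 → total 0, payoff 0. Profitable deviation.

No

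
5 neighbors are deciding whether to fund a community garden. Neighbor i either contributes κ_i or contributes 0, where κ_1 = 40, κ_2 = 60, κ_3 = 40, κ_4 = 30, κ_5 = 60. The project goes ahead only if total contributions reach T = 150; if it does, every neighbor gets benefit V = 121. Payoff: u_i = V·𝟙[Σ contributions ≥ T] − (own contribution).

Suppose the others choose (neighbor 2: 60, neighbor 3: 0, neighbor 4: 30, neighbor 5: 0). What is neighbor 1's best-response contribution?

Others' total = 90. Even contributing 40 gives 130 < 150: no benefit either way.
Best response: 0.

0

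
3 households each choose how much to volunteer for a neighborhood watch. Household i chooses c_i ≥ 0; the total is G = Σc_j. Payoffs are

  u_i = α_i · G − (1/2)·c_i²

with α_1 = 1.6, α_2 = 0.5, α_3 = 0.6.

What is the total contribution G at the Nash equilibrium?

Household i's FOC: ∂u_i/∂c_i = α_i − c_i = 0, so c_i* = α_i.
NE contributions = (1.6, 0.5, 0.6); G = 2.7.

2.7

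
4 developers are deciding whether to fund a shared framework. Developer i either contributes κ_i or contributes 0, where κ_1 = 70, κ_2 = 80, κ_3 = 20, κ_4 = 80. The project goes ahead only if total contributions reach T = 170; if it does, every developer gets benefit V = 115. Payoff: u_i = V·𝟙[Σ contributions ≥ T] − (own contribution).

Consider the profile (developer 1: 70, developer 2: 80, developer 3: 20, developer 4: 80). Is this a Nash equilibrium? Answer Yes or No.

Total = 250 ≥ 170: provided.
Developer 1 (pledges 70, payoff 45): dropping to 0 → total 180, payoff 115. Profitable deviation.

No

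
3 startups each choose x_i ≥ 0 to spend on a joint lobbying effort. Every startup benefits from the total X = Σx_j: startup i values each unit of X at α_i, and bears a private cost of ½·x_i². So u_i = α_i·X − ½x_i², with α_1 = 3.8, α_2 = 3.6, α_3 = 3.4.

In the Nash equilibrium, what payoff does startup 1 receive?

33.82

Startup i's FOC: ∂u_i/∂x_i = α_i − x_i = 0, so x_i* = α_i.
NE contributions = (3.8, 3.6, 3.4); X = 10.8.
u_1 = α_1·X − ½·(x_1)² = 3.8·10.8 − ½·3.8² = 33.82.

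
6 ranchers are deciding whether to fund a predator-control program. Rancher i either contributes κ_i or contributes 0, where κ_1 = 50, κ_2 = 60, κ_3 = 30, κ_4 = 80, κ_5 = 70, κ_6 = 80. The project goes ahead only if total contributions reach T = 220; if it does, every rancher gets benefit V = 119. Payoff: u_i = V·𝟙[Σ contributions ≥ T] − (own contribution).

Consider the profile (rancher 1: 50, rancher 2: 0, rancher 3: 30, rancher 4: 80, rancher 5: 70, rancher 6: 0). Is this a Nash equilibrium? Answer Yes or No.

Yes

Total = 230 ≥ 220: provided.
Rancher 1 (pledges 50, payoff 69): dropping to 0 → total 180, payoff 0. No gain.
Rancher 2 (pledges 0, payoff 119): pledging 60 → total 290, payoff 59. No gain.
Rancher 3 (pledges 30, payoff 89): dropping to 0 → total 200, payoff 0. No gain.
Rancher 4 (pledges 80, payoff 39): dropping to 0 → total 150, payoff 0. No gain.
Rancher 5 (pledges 70, payoff 49): dropping to 0 → total 160, payoff 0. No gain.
Rancher 6 (pledges 0, payoff 119): pledging 80 → total 310, payoff 39. No gain.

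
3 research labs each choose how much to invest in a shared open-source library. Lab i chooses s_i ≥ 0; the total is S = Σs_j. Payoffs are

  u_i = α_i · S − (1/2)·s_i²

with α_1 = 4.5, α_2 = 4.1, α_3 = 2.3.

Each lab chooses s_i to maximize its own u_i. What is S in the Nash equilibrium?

Lab i's FOC: ∂u_i/∂s_i = α_i − s_i = 0, so s_i* = α_i.
NE contributions = (4.5, 4.1, 2.3); S = 10.9.

10.9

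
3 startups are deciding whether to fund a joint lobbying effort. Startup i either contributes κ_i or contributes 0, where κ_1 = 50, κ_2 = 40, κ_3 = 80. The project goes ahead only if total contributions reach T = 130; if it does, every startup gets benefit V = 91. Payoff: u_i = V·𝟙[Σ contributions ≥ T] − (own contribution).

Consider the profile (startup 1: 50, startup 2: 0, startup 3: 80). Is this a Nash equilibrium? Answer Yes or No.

Yes

Total = 130 ≥ 130: provided.
Startup 1 (pledges 50, payoff 41): dropping to 0 → total 80, payoff 0. No gain.
Startup 2 (pledges 0, payoff 91): pledging 40 → total 170, payoff 51. No gain.
Startup 3 (pledges 80, payoff 11): dropping to 0 → total 50, payoff 0. No gain.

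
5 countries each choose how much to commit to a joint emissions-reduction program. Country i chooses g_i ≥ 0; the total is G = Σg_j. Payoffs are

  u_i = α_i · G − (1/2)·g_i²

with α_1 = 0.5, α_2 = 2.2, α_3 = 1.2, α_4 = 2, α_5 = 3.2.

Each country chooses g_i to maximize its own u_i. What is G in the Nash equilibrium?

Country i's FOC: ∂u_i/∂g_i = α_i − g_i = 0, so g_i* = α_i.
NE contributions = (0.5, 2.2, 1.2, 2, 3.2); G = 9.1.

9.1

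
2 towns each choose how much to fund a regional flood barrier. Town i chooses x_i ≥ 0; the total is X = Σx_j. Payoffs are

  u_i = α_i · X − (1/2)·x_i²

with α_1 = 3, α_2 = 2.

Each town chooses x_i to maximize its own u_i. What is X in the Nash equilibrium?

5

Town i's FOC: ∂u_i/∂x_i = α_i − x_i = 0, so x_i* = α_i.
NE contributions = (3, 2); X = 5.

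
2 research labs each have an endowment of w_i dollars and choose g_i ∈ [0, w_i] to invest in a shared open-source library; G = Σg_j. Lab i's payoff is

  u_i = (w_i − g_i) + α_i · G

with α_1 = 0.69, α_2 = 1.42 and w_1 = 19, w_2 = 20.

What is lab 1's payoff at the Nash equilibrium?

∂u_i/∂g_i = α_i − 1, so lab i contributes w_i if α_i > 1, else 0.
α_i > 1 for i ∈ {2}; NE contributions (0, 20), G = 20.
u_1 = (19 − 0) + 0.69·20 = 32.8.

32.8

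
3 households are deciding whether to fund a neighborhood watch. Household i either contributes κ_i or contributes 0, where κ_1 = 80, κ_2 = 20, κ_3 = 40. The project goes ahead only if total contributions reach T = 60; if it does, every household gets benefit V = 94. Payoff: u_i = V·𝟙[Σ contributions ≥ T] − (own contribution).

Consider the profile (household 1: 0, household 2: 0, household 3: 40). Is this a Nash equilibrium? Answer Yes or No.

No

Total = 40 < 60: not provided.
Household 1 (pledges 0, payoff 0): pledging 80 → total 120, payoff 14. Profitable deviation.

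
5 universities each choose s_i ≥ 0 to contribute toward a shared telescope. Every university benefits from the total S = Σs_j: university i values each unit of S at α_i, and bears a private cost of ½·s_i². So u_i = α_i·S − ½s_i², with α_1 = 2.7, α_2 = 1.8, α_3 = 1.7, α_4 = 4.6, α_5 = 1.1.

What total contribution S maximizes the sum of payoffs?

Planner FOC: ∂(Σu_j)/∂s_i = (Σα_j) − s_i = 0, so s_i^SO = Σα_j = 11.9 for every i; S^SO = 59.5.

59.5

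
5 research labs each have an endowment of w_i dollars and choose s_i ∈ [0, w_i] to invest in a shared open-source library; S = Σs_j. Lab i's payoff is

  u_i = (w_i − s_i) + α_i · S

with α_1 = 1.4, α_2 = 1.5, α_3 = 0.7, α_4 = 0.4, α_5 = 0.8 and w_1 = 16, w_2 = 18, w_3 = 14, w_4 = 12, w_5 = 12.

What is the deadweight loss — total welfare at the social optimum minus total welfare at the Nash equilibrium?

∂u_i/∂s_i = α_i − 1, so lab i contributes w_i if α_i > 1, else 0.
α_i > 1 for i ∈ {1, 2}; NE contributions (16, 18, 0, 0, 0), S = 34.
W^NE = Σw_i − S^NE + (Σα_i)·S^NE = 72 + 3.8·34 = 201.2.
Planner: ∂(Σu_j)/∂s_i = Σα_j − 1 = 3.8 > 0, so everyone contributes w_i; S^SO = 72, W^SO = 72 + 3.8·72 = 345.6.
Deadweight loss = 144.4.

144.4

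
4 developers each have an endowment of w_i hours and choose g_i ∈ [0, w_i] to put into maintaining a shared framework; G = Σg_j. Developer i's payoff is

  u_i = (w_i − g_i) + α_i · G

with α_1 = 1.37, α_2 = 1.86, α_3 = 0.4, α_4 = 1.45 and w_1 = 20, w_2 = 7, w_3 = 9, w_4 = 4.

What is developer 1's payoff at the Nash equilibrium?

42.47

∂u_i/∂g_i = α_i − 1, so developer i contributes w_i if α_i > 1, else 0.
α_i > 1 for i ∈ {1, 2, 4}; NE contributions (20, 7, 0, 4), G = 31.
u_1 = (20 − 20) + 1.37·31 = 42.47.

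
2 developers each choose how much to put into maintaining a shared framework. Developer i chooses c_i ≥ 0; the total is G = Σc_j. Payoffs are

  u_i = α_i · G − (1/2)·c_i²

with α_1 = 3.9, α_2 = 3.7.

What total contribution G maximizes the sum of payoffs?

15.2

Planner FOC: ∂(Σu_j)/∂c_i = (Σα_j) − c_i = 0, so c_i^SO = Σα_j = 7.6 for every i; G^SO = 15.2.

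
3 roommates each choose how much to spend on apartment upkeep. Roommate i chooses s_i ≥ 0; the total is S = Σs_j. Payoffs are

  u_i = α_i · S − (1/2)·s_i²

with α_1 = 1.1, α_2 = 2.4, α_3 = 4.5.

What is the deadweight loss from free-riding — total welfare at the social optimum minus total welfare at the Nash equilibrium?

Roommate i's FOC: ∂u_i/∂s_i = α_i − s_i = 0, so s_i* = α_i.
NE contributions = (1.1, 2.4, 4.5); S = 8.
W^NE = (Σα)·S − ½Σα_i² = 8² − ½·27.22 = 50.39.
Planner sets s_i = Σα_j = 8 for every i, so S^SO = 3·8 = 24.
W^SO = (Σα)·S^SO − ½·3·(Σα)² = (3/2)·8² = 96.
Deadweight loss = W^SO − W^NE = 45.61.

45.61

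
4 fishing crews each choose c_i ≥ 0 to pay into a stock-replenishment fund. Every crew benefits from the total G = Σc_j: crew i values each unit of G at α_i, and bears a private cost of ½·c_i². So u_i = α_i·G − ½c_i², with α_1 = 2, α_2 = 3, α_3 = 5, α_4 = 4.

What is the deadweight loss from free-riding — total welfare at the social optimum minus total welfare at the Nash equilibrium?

223

Crew i's FOC: ∂u_i/∂c_i = α_i − c_i = 0, so c_i* = α_i.
NE contributions = (2, 3, 5, 4); G = 14.
W^NE = (Σα)·G − ½Σα_i² = 14² − ½·54 = 169.
Planner sets c_i = Σα_j = 14 for every i, so G^SO = 4·14 = 56.
W^SO = (Σα)·G^SO − ½·4·(Σα)² = (4/2)·14² = 392.
Deadweight loss = W^SO − W^NE = 223.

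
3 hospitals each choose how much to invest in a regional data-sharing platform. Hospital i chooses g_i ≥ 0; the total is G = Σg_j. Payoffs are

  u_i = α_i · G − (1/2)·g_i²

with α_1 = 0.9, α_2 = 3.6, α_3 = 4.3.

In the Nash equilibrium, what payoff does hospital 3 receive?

28.595

Hospital i's FOC: ∂u_i/∂g_i = α_i − g_i = 0, so g_i* = α_i.
NE contributions = (0.9, 3.6, 4.3); G = 8.8.
u_3 = α_3·G − ½·(g_3)² = 4.3·8.8 − ½·4.3² = 28.595.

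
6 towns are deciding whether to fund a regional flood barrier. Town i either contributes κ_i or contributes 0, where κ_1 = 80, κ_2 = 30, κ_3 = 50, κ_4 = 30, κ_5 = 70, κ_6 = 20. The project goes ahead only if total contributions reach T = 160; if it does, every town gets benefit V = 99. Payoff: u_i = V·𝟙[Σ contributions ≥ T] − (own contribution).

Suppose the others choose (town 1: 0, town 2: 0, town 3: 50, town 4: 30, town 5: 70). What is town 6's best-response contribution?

Others' total = 150. Contributing 20 brings total to 170 ≥ 160: gain V − κ_6 = 79.
Best response: 20.

20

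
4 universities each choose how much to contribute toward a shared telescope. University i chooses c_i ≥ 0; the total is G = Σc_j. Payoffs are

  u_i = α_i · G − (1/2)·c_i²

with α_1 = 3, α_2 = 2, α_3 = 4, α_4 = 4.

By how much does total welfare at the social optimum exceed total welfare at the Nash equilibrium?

University i's FOC: ∂u_i/∂c_i = α_i − c_i = 0, so c_i* = α_i.
NE contributions = (3, 2, 4, 4); G = 13.
W^NE = (Σα)·G − ½Σα_i² = 13² − ½·45 = 146.5.
Planner sets c_i = Σα_j = 13 for every i, so G^SO = 4·13 = 52.
W^SO = (Σα)·G^SO − ½·4·(Σα)² = (4/2)·13² = 338.
Deadweight loss = W^SO − W^NE = 191.5.

191.5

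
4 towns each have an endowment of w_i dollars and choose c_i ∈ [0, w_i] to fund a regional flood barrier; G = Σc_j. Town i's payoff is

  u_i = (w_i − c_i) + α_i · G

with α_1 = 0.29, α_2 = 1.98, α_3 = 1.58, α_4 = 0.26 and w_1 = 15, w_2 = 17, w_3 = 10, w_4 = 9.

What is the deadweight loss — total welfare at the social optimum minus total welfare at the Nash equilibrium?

74.64

∂u_i/∂c_i = α_i − 1, so town i contributes w_i if α_i > 1, else 0.
α_i > 1 for i ∈ {2, 3}; NE contributions (0, 17, 10, 0), G = 27.
W^NE = Σw_i − G^NE + (Σα_i)·G^NE = 51 + 3.11·27 = 134.97.
Planner: ∂(Σu_j)/∂c_i = Σα_j − 1 = 3.11 > 0, so everyone contributes w_i; G^SO = 51, W^SO = 51 + 3.11·51 = 209.61.
Deadweight loss = 74.64.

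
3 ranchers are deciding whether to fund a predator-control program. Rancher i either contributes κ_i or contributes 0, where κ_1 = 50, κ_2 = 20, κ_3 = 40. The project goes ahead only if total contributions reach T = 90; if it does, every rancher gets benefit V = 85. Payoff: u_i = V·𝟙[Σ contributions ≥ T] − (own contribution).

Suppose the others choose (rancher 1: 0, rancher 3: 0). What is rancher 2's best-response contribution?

0

Others' total = 0. Even contributing 20 gives 20 < 90: no benefit either way.
Best response: 0.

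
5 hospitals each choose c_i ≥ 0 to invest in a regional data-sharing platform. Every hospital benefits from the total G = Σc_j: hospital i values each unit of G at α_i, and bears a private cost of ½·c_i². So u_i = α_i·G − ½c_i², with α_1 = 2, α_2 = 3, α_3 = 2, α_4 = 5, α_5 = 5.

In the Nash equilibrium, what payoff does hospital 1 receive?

32

Hospital i's FOC: ∂u_i/∂c_i = α_i − c_i = 0, so c_i* = α_i.
NE contributions = (2, 3, 2, 5, 5); G = 17.
u_1 = α_1·G − ½·(c_1)² = 2·17 − ½·2² = 32.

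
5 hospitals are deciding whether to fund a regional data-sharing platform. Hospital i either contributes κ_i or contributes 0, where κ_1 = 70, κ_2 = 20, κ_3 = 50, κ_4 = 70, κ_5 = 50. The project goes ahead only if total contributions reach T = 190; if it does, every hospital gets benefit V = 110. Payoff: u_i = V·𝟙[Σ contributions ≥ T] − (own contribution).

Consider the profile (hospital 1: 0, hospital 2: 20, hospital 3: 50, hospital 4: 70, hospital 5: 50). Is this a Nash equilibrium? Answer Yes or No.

Yes

Total = 190 ≥ 190: provided.
Hospital 1 (pledges 0, payoff 110): pledging 70 → total 260, payoff 40. No gain.
Hospital 2 (pledges 20, payoff 90): dropping to 0 → total 170, payoff 0. No gain.
Hospital 3 (pledges 50, payoff 60): dropping to 0 → total 140, payoff 0. No gain.
Hospital 4 (pledges 70, payoff 40): dropping to 0 → total 120, payoff 0. No gain.
Hospital 5 (pledges 50, payoff 60): dropping to 0 → total 140, payoff 0. No gain.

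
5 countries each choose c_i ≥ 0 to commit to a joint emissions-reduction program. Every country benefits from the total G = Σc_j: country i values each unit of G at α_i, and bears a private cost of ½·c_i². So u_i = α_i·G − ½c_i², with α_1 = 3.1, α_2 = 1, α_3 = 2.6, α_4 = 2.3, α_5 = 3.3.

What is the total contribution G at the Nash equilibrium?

12.3

Country i's FOC: ∂u_i/∂c_i = α_i − c_i = 0, so c_i* = α_i.
NE contributions = (3.1, 1, 2.6, 2.3, 3.3); G = 12.3.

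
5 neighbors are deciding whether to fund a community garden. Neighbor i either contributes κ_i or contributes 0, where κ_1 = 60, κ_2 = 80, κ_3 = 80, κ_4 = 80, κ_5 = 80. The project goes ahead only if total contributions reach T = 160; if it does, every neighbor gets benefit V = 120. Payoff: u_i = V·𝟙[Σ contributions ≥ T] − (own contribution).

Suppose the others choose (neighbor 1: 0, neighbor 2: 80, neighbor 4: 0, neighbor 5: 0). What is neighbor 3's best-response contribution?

Others' total = 80. Contributing 80 brings total to 160 ≥ 160: gain V − κ_3 = 40.
Best response: 80.

80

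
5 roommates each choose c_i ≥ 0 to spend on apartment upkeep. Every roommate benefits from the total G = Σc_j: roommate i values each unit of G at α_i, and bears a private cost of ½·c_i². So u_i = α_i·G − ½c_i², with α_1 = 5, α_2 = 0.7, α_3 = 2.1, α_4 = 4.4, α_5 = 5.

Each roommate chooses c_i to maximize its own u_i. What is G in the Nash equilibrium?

17.2

Roommate i's FOC: ∂u_i/∂c_i = α_i − c_i = 0, so c_i* = α_i.
NE contributions = (5, 0.7, 2.1, 4.4, 5); G = 17.2.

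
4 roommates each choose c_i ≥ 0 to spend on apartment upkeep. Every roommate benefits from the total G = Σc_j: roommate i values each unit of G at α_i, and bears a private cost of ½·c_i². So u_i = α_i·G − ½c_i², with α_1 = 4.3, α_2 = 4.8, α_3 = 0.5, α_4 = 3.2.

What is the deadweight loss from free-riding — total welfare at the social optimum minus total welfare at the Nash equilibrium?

Roommate i's FOC: ∂u_i/∂c_i = α_i − c_i = 0, so c_i* = α_i.
NE contributions = (4.3, 4.8, 0.5, 3.2); G = 12.8.
W^NE = (Σα)·G − ½Σα_i² = 12.8² − ½·52.02 = 137.83.
Planner sets c_i = Σα_j = 12.8 for every i, so G^SO = 4·12.8 = 51.2.
W^SO = (Σα)·G^SO − ½·4·(Σα)² = (4/2)·12.8² = 327.68.
Deadweight loss = W^SO − W^NE = 189.85.

189.85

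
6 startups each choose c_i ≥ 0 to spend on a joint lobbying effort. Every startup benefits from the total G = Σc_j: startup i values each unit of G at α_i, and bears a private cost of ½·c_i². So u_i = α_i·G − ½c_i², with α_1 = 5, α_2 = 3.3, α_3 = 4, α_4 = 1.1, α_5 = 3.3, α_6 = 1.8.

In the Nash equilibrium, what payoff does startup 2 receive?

55.605

Startup i's FOC: ∂u_i/∂c_i = α_i − c_i = 0, so c_i* = α_i.
NE contributions = (5, 3.3, 4, 1.1, 3.3, 1.8); G = 18.5.
u_2 = α_2·G − ½·(c_2)² = 3.3·18.5 − ½·3.3² = 55.605.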